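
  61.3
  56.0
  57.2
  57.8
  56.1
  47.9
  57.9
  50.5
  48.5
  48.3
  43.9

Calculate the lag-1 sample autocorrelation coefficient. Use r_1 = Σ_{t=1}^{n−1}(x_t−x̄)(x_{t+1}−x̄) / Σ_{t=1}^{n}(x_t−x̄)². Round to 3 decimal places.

Mean x̄ = (61.3 + 56.0 + 57.2 + 57.8 + 56.1 + 47.9 + 57.9 + 50.5 + 48.5 + 48.3 + 43.9)/11 = 53.2182
Numerator Σ_{t=1}^{10}(x_t−x̄)(x_{t+1}−x̄) = 93.9142
Denominator Σ(x_t−x̄)² = 309.0764
r_1 = 93.9142 / 309.0764 = 0.304

0.304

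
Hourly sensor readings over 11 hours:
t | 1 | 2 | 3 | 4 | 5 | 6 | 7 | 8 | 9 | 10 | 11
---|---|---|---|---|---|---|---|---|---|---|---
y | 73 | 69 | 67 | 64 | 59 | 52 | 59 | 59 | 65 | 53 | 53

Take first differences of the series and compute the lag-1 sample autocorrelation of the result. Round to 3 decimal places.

First differences Δy: -4, -2, -3, -5, -7, 7, 0, 6, -12, 0
Mean of differences = -2.0000
Numerator Σ(Δy_t−Δȳ)(Δy_{t+1}−Δȳ) = -93.0000
Denominator Σ(Δy_t−Δȳ)² = 292.0000
r_1(Δy) = -93.0000 / 292.0000 = -0.318

-0.318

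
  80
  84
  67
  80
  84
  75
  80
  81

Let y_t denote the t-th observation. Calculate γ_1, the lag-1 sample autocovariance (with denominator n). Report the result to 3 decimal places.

-10.564

Mean ȳ = (80 + 84 + 67 + 80 + 84 + 75 + 80 + 81)/8 = 78.8750
Deviations: 1.1250, 5.1250, -11.8750, 1.1250, 5.1250, -3.8750, 1.1250, 2.1250
Σ_{t=1}^{7}(y_t−ȳ)(y_{t+1}−ȳ) = -84.5156
γ_1 = -84.5156 / 8 = -10.564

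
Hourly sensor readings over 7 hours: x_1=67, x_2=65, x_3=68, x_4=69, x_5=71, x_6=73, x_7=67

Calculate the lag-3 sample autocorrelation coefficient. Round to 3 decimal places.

-0.287

Mean x̄ = (67 + 65 + 68 + 69 + 71 + 73 + 67)/7 = 68.5714
Σ(x_t−x̄)(x_{t+3}−x̄) = (-0.6735) + (-8.6735) + (-2.5306) + (-0.6735) = -12.5510
Denominator Σ(x_t−x̄)² = 43.7143
r_3 = -12.5510 / 43.7143 = -0.287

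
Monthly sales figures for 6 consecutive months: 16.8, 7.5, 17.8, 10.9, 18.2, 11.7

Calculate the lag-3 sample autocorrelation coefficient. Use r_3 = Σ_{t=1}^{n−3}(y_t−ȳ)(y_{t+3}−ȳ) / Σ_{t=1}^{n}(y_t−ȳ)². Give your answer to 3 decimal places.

Mean ȳ = (16.8 + 7.5 + 17.8 + 10.9 + 18.2 + 11.7)/6 = 13.8167
Σ(y_t−ȳ)(y_{t+3}−ȳ) = (-8.7014) + (-27.6881) + (-8.4314) = -44.8208
Denominator Σ(y_t−ȳ)² = 96.8683
r_3 = -44.8208 / 96.8683 = -0.463

-0.463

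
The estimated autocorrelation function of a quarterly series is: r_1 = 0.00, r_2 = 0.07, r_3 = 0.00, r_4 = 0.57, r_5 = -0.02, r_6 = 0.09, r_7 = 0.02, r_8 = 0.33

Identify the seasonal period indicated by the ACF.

4

The largest autocorrelation is r_4 = 0.57, with a weaker echo at lag 8 (0.33); the remaining lags stay at or below 0.09.
The dominant spike at lag 4 indicates a seasonal period of 4.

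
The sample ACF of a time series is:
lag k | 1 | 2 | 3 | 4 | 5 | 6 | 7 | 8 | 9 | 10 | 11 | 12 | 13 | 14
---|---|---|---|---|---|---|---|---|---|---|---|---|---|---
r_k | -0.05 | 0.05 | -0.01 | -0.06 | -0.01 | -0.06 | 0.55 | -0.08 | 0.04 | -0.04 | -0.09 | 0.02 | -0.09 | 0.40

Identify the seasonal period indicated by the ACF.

7

The largest autocorrelation is r_7 = 0.55, with a weaker echo at lag 14 (0.40); the remaining lags stay at or below 0.05.
The dominant spike at lag 7 indicates a seasonal period of 7.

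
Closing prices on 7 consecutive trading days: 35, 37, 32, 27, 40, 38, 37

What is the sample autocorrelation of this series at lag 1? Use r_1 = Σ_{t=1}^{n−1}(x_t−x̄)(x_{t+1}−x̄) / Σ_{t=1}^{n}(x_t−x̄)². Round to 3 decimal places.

-0.008

Mean x̄ = (35 + 37 + 32 + 27 + 40 + 38 + 37)/7 = 35.1429
Numerator Σ_{t=1}^{6}(x_t−x̄)(x_{t+1}−x̄) = -0.8776
Denominator Σ(x_t−x̄)² = 114.8571
r_1 = -0.8776 / 114.8571 = -0.008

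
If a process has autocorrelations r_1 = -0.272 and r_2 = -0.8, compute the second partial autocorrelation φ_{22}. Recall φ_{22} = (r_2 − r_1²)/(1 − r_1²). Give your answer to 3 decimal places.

φ_{22} = (r_2 − r_1²) / (1 − r_1²)
r_1² = (-0.272)² = 0.073984
Numerator = -0.8 − 0.0740 = -0.8740; denominator = 1 − 0.0740 = 0.9260
φ_{22} = -0.8740 / 0.9260 = -0.944

-0.944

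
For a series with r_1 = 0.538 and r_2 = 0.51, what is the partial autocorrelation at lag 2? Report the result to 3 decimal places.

φ_{22} = (r_2 − r_1²) / (1 − r_1²)
r_1² = (0.538)² = 0.289444
Numerator = 0.51 − 0.2894 = 0.2206; denominator = 1 − 0.2894 = 0.7106
φ_{22} = 0.2206 / 0.7106 = 0.310

0.310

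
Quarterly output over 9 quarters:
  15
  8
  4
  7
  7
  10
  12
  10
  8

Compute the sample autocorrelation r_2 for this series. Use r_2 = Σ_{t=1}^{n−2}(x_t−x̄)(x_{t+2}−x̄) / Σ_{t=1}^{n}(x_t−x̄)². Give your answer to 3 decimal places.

Mean x̄ = (15 + 8 + 4 + 7 + 7 + 10 + 12 + 10 + 8)/9 = 9.0000
Numerator Σ_{t=1}^{7}(x_t−x̄)(x_{t+2}−x̄) = -28.0000
Denominator Σ(x_t−x̄)² = 82.0000
r_2 = -28.0000 / 82.0000 = -0.341

-0.341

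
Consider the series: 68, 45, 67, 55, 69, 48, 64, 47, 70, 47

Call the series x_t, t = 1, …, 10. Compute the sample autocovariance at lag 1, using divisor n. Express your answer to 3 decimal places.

-80.700

Mean x̄ = (68 + 45 + 67 + 55 + 69 + 48 + 64 + 47 + 70 + 47)/10 = 58.0000
Σ_{t=1}^{9}(x_t−x̄)(x_{t+1}−x̄) = -807.0000
γ_1 = -807.0000 / 10 = -80.700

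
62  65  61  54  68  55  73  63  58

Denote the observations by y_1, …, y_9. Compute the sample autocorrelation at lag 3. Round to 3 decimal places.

Mean ȳ = (62 + 65 + 61 + 54 + 68 + 55 + 73 + 63 + 58)/9 = 62.1111
Σ(y_t−ȳ)(y_{t+3}−ȳ) = (0.9012) + (17.0123) + (7.9012) + (-88.3210) + (5.2346) + (29.2346) = -28.0370
Denominator Σ(y_t−ȳ)² = 296.8889
r_3 = -28.0370 / 296.8889 = -0.094

-0.094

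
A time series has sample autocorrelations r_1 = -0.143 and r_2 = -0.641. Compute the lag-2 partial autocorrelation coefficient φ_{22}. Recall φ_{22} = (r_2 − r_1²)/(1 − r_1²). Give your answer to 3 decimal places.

φ_{22} = (r_2 − r_1²) / (1 − r_1²)
r_1² = (-0.143)² = 0.020449
Numerator = -0.641 − 0.0204 = -0.6614; denominator = 1 − 0.0204 = 0.9796
φ_{22} = -0.6614 / 0.9796 = -0.675

-0.675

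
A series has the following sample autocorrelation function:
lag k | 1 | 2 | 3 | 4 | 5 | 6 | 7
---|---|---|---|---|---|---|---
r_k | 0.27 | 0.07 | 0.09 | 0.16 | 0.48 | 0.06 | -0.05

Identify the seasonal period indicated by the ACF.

The largest autocorrelation is r_5 = 0.48; the remaining lags stay at or below 0.27. The elevated value at lag 1 (0.27), dropping to 0.07 at lag 2, reflects decaying short-term dependence rather than seasonality.
The dominant spike at lag 5 indicates a seasonal period of 5.

5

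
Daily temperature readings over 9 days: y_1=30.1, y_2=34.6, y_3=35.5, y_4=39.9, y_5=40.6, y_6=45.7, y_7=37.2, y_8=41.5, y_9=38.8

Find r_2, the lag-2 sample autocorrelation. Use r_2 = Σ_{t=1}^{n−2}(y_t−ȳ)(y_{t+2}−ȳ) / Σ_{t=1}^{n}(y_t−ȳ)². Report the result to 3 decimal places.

0.268

Mean ȳ = (30.1 + 34.6 + 35.5 + 39.9 + 40.6 + 45.7 + 37.2 + 41.5 + 38.8)/9 = 38.2111
Σ(y_t−ȳ)(y_{t+2}−ȳ) = (21.9901) + (-6.0988) + (-6.4765) + (12.6479) + (-2.4154) + (24.6301) + (-0.5954) = 43.6820
Denominator Σ(y_t−ȳ)² = 163.0089
r_2 = 43.6820 / 163.0089 = 0.268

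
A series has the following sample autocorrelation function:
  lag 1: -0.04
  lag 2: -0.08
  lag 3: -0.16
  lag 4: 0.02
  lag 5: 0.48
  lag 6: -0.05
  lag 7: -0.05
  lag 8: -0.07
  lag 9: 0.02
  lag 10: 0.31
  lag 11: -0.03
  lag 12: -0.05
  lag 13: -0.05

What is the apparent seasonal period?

The largest autocorrelation is r_5 = 0.48, with a weaker echo at lag 10 (0.31); the remaining lags stay at or below 0.02.
The dominant spike at lag 5 indicates a seasonal period of 5.

5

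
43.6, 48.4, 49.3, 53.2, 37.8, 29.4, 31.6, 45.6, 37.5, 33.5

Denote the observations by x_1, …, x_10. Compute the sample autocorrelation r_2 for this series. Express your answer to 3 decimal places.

-0.135

Mean x̄ = (43.6 + 48.4 + 49.3 + 53.2 + 37.8 + 29.4 + 31.6 + 45.6 + 37.5 + 33.5)/10 = 40.9900
Numerator Σ_{t=1}^{8}(x_t−x̄)(x_{t+2}−x̄) = -81.0912
Denominator Σ(x_t−x̄)² = 602.0690
r_2 = -81.0912 / 602.0690 = -0.135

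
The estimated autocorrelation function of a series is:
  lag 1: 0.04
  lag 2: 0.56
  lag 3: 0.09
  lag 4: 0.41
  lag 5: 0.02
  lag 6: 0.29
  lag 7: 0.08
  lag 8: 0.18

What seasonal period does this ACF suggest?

The largest autocorrelation is r_2 = 0.56, with weaker echoes at lags 4 (0.41), 6 (0.29) and 8 (0.18); the remaining lags stay at or below 0.09.
The dominant spike at lag 2 indicates a seasonal period of 2.

2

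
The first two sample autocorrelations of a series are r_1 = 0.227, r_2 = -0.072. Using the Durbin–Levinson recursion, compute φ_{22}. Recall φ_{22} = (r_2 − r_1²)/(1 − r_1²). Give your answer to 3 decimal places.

-0.130

φ_{22} = (r_2 − r_1²) / (1 − r_1²)
r_1² = (0.227)² = 0.051529
Numerator = -0.072 − 0.0515 = -0.1235; denominator = 1 − 0.0515 = 0.9485
φ_{22} = -0.1235 / 0.9485 = -0.130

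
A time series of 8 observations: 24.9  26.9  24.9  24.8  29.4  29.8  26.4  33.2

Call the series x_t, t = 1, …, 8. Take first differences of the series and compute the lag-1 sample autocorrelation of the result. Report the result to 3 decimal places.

-0.359

First differences Δx: 2.0, -2.0, -0.1, 4.6, 0.4, -3.4, 6.8
Mean of differences = 1.1857
Numerator Σ(Δx_t−Δx̄)(Δx_{t+1}−Δx̄) = -27.7131
Denominator Σ(Δx_t−Δx̄)² = 77.2886
r_1(Δx) = -27.7131 / 77.2886 = -0.359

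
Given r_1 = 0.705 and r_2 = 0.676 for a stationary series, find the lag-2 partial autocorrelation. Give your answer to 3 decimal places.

0.356

φ_{22} = (r_2 − r_1²) / (1 − r_1²)
r_1² = (0.705)² = 0.497025
Numerator = 0.676 − 0.4970 = 0.1790; denominator = 1 − 0.4970 = 0.5030
φ_{22} = 0.1790 / 0.5030 = 0.356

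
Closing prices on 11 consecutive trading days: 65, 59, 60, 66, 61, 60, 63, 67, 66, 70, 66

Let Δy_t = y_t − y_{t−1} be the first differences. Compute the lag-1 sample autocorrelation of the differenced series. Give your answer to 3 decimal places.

-0.262

First differences Δy: -6, 1, 6, -5, -1, 3, 4, -1, 4, -4
Mean of differences = 0.1000
Numerator Σ(Δy_t−Δȳ)(Δy_{t+1}−Δȳ) = -41.1100
Denominator Σ(Δy_t−Δȳ)² = 156.9000
r_1(Δy) = -41.1100 / 156.9000 = -0.262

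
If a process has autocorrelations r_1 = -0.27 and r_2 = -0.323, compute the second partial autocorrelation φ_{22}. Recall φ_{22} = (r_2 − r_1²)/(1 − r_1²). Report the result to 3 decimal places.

-0.427

φ_{22} = (r_2 − r_1²) / (1 − r_1²)
r_1² = (-0.27)² = 0.0729
Numerator = -0.323 − 0.0729 = -0.3959; denominator = 1 − 0.0729 = 0.9271
φ_{22} = -0.3959 / 0.9271 = -0.427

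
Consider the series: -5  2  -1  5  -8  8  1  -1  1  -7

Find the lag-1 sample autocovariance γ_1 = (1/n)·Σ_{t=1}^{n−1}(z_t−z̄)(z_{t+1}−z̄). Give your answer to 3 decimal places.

-11.875

Mean z̄ = (-5 + 2 − 1 + 5 − 8 + 8 + 1 − 1 + 1 − 7)/10 = -0.5000
Σ_{t=1}^{9}(z_t−z̄)(z_{t+1}−z̄) = -118.7500
γ_1 = -118.7500 / 10 = -11.875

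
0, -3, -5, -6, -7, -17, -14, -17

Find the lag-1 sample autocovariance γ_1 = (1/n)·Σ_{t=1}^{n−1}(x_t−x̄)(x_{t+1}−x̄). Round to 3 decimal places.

Mean x̄ = (0 − 3 − 5 − 6 − 7 − 17 − 14 − 17)/8 = -8.6250
Deviations: 8.6250, 5.6250, 3.6250, 2.6250, 1.6250, -8.3750, -5.3750, -8.3750
Σ_{t=1}^{7}(x_t−x̄)(x_{t+1}−x̄) = 159.1094
γ_1 = 159.1094 / 8 = 19.889

19.889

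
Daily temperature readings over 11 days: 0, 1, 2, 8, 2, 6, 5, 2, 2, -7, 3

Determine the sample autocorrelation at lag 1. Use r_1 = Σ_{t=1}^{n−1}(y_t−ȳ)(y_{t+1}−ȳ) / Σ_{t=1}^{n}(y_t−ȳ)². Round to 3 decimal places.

Mean ȳ = (0 + 1 + 2 + 8 + 2 + 6 + 5 + 2 + 2 − 7 + 3)/11 = 2.1818
Numerator Σ_{t=1}^{10}(y_t−ȳ)(y_{t+1}−ȳ) = 4.4215
Denominator Σ(y_t−ȳ)² = 147.6364
r_1 = 4.4215 / 147.6364 = 0.030

0.030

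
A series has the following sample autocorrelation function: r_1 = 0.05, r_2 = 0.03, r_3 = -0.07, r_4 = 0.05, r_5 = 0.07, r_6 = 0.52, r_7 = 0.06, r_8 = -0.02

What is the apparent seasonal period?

The largest autocorrelation is r_6 = 0.52; the remaining lags stay at or below 0.07.
The dominant spike at lag 6 indicates a seasonal period of 6.

6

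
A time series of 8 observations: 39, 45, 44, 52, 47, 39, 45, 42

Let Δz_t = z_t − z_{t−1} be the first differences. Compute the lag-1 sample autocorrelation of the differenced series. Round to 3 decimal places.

-0.343

First differences Δz: 6, -1, 8, -5, -8, 6, -3
Mean of differences = 0.4286
Numerator Σ(Δz_t−Δz̄)(Δz_{t+1}−Δz̄) = -80.1837
Denominator Σ(Δz_t−Δz̄)² = 233.7143
r_1(Δz) = -80.1837 / 233.7143 = -0.343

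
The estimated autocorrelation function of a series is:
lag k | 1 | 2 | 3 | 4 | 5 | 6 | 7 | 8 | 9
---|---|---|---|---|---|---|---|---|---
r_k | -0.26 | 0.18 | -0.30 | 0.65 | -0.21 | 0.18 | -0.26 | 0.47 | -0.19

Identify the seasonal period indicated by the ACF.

The largest autocorrelation is r_4 = 0.65, with a weaker echo at lag 8 (0.47); the remaining lags stay at or below 0.18.
The dominant spike at lag 4 indicates a seasonal period of 4.

4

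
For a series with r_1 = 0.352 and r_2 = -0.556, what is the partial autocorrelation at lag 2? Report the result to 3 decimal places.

-0.776

φ_{22} = (r_2 − r_1²) / (1 − r_1²)
r_1² = (0.352)² = 0.123904
Numerator = -0.556 − 0.1239 = -0.6799; denominator = 1 − 0.1239 = 0.8761
φ_{22} = -0.6799 / 0.8761 = -0.776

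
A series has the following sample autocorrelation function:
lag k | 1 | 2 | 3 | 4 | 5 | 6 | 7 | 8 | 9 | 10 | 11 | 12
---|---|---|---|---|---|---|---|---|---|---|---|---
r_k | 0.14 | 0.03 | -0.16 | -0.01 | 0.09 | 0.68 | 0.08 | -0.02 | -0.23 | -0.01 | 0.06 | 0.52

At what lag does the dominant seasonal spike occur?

6

The largest autocorrelation is r_6 = 0.68, with a weaker echo at lag 12 (0.52); the remaining lags stay at or below 0.14.
The dominant spike at lag 6 indicates a seasonal period of 6.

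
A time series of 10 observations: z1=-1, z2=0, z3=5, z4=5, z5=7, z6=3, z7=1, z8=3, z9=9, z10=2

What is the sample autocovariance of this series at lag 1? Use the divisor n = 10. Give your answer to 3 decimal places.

Mean z̄ = (-1 + 0 + 5 + 5 + 7 + 3 + 1 + 3 + 9 + 2)/10 = 3.4000
Σ_{t=1}^{9}(z_t−z̄)(z_{t+1}−z̄) = 8.2400
γ_1 = 8.2400 / 10 = 0.824

0.824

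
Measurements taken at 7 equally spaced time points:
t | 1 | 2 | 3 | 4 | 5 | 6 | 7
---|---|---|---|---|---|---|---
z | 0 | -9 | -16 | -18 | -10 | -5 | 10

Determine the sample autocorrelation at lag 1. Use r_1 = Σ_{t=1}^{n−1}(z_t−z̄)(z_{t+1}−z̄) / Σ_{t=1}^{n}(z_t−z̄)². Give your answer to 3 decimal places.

0.300

Mean z̄ = (0 − 9 − 16 − 18 − 10 − 5 + 10)/7 = -6.8571
Numerator Σ_{t=1}^{6}(z_t−z̄)(z_{t+1}−z̄) = 167.2653
Denominator Σ(z_t−z̄)² = 556.8571
r_1 = 167.2653 / 556.8571 = 0.300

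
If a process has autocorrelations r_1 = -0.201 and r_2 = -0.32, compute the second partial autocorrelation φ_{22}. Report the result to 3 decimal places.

-0.376

φ_{22} = (r_2 − r_1²) / (1 − r_1²)
r_1² = (-0.201)² = 0.040401
Numerator = -0.32 − 0.0404 = -0.3604; denominator = 1 − 0.0404 = 0.9596
φ_{22} = -0.3604 / 0.9596 = -0.376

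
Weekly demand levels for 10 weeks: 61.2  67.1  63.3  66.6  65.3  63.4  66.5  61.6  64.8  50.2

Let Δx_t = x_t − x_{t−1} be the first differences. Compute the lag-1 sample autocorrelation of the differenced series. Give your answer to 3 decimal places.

First differences Δx: 5.9, -3.8, 3.3, -1.3, -1.9, 3.1, -4.9, 3.2, -14.6
Mean of differences = -1.2222
Numerator Σ(Δx_t−Δx̄)(Δx_{t+1}−Δx̄) = -124.5649
Denominator Σ(Δx_t−Δx̄)² = 309.0156
r_1(Δx) = -124.5649 / 309.0156 = -0.403

-0.403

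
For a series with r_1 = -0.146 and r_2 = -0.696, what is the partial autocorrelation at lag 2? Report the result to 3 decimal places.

φ_{22} = (r_2 − r_1²) / (1 − r_1²)
r_1² = (-0.146)² = 0.021316
Numerator = -0.696 − 0.0213 = -0.7173; denominator = 1 − 0.0213 = 0.9787
φ_{22} = -0.7173 / 0.9787 = -0.733

-0.733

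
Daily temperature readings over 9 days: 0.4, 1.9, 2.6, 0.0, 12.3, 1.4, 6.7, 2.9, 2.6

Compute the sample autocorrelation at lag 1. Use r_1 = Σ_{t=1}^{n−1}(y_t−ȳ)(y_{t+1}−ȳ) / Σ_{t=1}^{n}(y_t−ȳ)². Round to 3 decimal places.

Mean ȳ = (0.4 + 1.9 + 2.6 + 0.0 + 12.3 + 1.4 + 6.7 + 2.9 + 2.6)/9 = 3.4222
Numerator Σ_{t=1}^{8}(y_t−ȳ)(y_{t+1}−ȳ) = -47.5794
Denominator Σ(y_t−ȳ)² = 118.4356
r_1 = -47.5794 / 118.4356 = -0.402

-0.402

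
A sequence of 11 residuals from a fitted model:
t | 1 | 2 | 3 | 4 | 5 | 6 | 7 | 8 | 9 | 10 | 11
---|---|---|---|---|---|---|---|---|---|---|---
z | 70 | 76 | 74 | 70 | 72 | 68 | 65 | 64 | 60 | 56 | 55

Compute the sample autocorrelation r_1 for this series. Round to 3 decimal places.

Mean z̄ = (70 + 76 + 74 + 70 + 72 + 68 + 65 + 64 + 60 + 56 + 55)/11 = 66.3636
Numerator Σ_{t=1}^{10}(z_t−z̄)(z_{t+1}−z̄) = 365.8678
Denominator Σ(z_t−z̄)² = 496.5455
r_1 = 365.8678 / 496.5455 = 0.737

0.737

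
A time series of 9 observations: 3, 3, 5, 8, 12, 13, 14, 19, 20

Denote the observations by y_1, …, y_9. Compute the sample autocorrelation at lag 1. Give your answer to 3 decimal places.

Mean ȳ = (3 + 3 + 5 + 8 + 12 + 13 + 14 + 19 + 20)/9 = 10.7778
Numerator Σ_{t=1}^{8}(y_t−ȳ)(y_{t+1}−ȳ) = 230.2840
Denominator Σ(y_t−ȳ)² = 331.5556
r_1 = 230.2840 / 331.5556 = 0.695

0.695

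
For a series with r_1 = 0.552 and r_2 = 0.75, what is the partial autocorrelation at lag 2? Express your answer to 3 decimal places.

φ_{22} = (r_2 − r_1²) / (1 − r_1²)
r_1² = (0.552)² = 0.304704
Numerator = 0.75 − 0.3047 = 0.4453; denominator = 1 − 0.3047 = 0.6953
φ_{22} = 0.4453 / 0.6953 = 0.640

0.640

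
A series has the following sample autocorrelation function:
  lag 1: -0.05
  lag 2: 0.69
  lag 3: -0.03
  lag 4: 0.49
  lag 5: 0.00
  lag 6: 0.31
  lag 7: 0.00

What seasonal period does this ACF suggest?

2

The largest autocorrelation is r_2 = 0.69, with weaker echoes at lags 4 (0.49) and 6 (0.31); the remaining lags stay at or below 0.00.
The dominant spike at lag 2 indicates a seasonal period of 2.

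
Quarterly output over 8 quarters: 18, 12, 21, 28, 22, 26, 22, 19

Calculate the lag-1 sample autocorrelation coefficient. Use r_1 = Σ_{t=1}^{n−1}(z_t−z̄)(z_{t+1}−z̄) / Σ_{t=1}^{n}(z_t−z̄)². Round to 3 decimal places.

Mean z̄ = (18 + 12 + 21 + 28 + 22 + 26 + 22 + 19)/8 = 21.0000
Deviations from mean: -3.0000, -9.0000, 0.0000, 7.0000, 1.0000, 5.0000, 1.0000, -2.0000
Σ(z_t−z̄)(z_{t+1}−z̄) = (27.0000) + (0.0000) + (0.0000) + (7.0000) + (5.0000) + (5.0000) + (-2.0000) = 42.0000
Denominator Σ(z_t−z̄)² = 170.0000
r_1 = 42.0000 / 170.0000 = 0.247

0.247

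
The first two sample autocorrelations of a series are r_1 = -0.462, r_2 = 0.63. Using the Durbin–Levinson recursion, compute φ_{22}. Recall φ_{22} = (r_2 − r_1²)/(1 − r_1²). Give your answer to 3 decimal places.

φ_{22} = (r_2 − r_1²) / (1 − r_1²)
r_1² = (-0.462)² = 0.213444
Numerator = 0.63 − 0.2134 = 0.4166; denominator = 1 − 0.2134 = 0.7866
φ_{22} = 0.4166 / 0.7866 = 0.530

0.530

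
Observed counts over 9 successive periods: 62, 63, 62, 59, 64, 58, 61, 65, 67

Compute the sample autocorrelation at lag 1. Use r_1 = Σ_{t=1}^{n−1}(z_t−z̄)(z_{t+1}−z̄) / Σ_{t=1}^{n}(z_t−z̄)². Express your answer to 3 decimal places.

0.040

Mean z̄ = (62 + 63 + 62 + 59 + 64 + 58 + 61 + 65 + 67)/9 = 62.3333
Numerator Σ_{t=1}^{8}(z_t−z̄)(z_{t+1}−z̄) = 2.5556
Denominator Σ(z_t−z̄)² = 64.0000
r_1 = 2.5556 / 64.0000 = 0.040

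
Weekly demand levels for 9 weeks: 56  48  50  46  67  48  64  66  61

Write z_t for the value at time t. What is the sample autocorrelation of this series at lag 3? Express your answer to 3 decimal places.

-0.085

Mean z̄ = (56 + 48 + 50 + 46 + 67 + 48 + 64 + 66 + 61)/9 = 56.2222
Σ(z_t−z̄)(z_{t+3}−z̄) = (2.2716) + (-88.6173) + (51.1605) + (-79.5062) + (105.3827) + (-39.2840) = -48.5926
Denominator Σ(z_t−z̄)² = 573.5556
r_3 = -48.5926 / 573.5556 = -0.085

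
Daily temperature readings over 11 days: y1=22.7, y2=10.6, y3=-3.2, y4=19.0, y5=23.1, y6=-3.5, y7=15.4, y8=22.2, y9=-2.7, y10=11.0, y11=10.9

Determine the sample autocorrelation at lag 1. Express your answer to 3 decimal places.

-0.327

Mean ȳ = (22.7 + 10.6 − 3.2 + 19.0 + 23.1 − 3.5 + 15.4 + 22.2 − 2.7 + 11.0 + 10.9)/11 = 11.4091
Numerator Σ_{t=1}^{10}(y_t−ȳ)(y_{t+1}−ȳ) = -356.4728
Denominator Σ(y_t−ȳ)² = 1090.0091
r_1 = -356.4728 / 1090.0091 = -0.327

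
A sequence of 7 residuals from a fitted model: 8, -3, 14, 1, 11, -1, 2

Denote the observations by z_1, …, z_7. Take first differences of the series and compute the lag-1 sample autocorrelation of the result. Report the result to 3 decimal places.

First differences Δz: -11, 17, -13, 10, -12, 3
Mean of differences = -1.0000
Numerator Σ(Δz_t−Δz̄)(Δz_{t+1}−Δz̄) = -693.0000
Denominator Σ(Δz_t−Δz̄)² = 826.0000
r_1(Δz) = -693.0000 / 826.0000 = -0.839

-0.839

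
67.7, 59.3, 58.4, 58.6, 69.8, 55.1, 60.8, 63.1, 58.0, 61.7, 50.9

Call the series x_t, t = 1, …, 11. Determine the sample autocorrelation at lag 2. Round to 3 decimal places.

Mean x̄ = (67.7 + 59.3 + 58.4 + 58.6 + 69.8 + 55.1 + 60.8 + 63.1 + 58.0 + 61.7 + 50.9)/11 = 60.3091
Numerator Σ_{t=1}^{9}(x_t−x̄)(x_{t+2}−x̄) = -7.0056
Denominator Σ(x_t−x̄)² = 283.2491
r_2 = -7.0056 / 283.2491 = -0.025

-0.025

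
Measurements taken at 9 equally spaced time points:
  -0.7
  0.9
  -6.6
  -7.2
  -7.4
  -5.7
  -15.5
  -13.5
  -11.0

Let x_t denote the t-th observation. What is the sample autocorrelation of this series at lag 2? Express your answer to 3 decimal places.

Mean x̄ = (-0.7 + 0.9 − 6.6 − 7.2 − 7.4 − 5.7 − 15.5 − 13.5 − 11.0)/9 = -7.4111
Σ(x_t−x̄)(x_{t+2}−x̄) = (5.4435) + (1.7546) + (0.0090) + (0.3612) + (-0.0899) + (-10.4188) + (29.0301) = 26.0898
Denominator Σ(x_t−x̄)² = 233.1289
r_2 = 26.0898 / 233.1289 = 0.112

0.112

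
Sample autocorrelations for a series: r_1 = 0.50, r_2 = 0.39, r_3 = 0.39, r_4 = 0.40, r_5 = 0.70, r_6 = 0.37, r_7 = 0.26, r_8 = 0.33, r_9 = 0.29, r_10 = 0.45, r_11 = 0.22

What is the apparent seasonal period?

The largest autocorrelation is r_5 = 0.70; the remaining lags stay at or below 0.50. The elevated value at lag 1 (0.50), dropping to 0.39 at lag 2, reflects decaying short-term dependence rather than seasonality.
The dominant spike at lag 5 indicates a seasonal period of 5.

5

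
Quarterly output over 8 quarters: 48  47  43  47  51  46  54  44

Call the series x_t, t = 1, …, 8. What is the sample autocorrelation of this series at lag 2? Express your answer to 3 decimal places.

Mean x̄ = (48 + 47 + 43 + 47 + 51 + 46 + 54 + 44)/8 = 47.5000
Deviations from mean: 0.5000, -0.5000, -4.5000, -0.5000, 3.5000, -1.5000, 6.5000, -3.5000
Σ(x_t−x̄)(x_{t+2}−x̄) = (-2.2500) + (0.2500) + (-15.7500) + (0.7500) + (22.7500) + (5.2500) = 11.0000
Denominator Σ(x_t−x̄)² = 90.0000
r_2 = 11.0000 / 90.0000 = 0.122

0.122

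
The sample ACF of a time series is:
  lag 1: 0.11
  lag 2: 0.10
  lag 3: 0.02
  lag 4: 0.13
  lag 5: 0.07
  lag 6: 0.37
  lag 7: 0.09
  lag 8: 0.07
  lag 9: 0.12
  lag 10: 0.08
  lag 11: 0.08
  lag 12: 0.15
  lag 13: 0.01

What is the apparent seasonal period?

6

The largest autocorrelation is r_6 = 0.37, with a weaker echo at lag 12 (0.15); the remaining lags stay at or below 0.13.
The dominant spike at lag 6 indicates a seasonal period of 6.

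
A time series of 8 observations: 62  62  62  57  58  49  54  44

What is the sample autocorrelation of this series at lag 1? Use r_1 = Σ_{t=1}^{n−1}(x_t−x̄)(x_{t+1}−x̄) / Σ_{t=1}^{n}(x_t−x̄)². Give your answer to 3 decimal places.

0.335

Mean x̄ = (62 + 62 + 62 + 57 + 58 + 49 + 54 + 44)/8 = 56.0000
Deviations from mean: 6.0000, 6.0000, 6.0000, 1.0000, 2.0000, -7.0000, -2.0000, -12.0000
Numerator Σ_{t=1}^{7}(x_t−x̄)(x_{t+1}−x̄) = 104.0000
Denominator Σ(x_t−x̄)² = 310.0000
r_1 = 104.0000 / 310.0000 = 0.335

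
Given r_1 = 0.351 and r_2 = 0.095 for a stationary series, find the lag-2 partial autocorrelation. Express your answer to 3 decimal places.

φ_{22} = (r_2 − r_1²) / (1 − r_1²)
r_1² = (0.351)² = 0.123201
Numerator = 0.095 − 0.1232 = -0.0282; denominator = 1 − 0.1232 = 0.8768
φ_{22} = -0.0282 / 0.8768 = -0.032

-0.032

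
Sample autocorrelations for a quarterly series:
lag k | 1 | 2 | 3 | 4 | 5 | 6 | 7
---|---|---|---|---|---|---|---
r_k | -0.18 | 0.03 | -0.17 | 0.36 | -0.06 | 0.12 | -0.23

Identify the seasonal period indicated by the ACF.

The largest autocorrelation is r_4 = 0.36; the remaining lags stay at or below 0.12.
The dominant spike at lag 4 indicates a seasonal period of 4.

4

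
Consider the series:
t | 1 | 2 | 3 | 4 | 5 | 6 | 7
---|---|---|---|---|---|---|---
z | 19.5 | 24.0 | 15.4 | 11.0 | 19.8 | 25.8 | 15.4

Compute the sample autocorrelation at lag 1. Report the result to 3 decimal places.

-0.074

Mean z̄ = (19.5 + 24.0 + 15.4 + 11.0 + 19.8 + 25.8 + 15.4)/7 = 18.7000
Deviations from mean: 0.8000, 5.3000, -3.3000, -7.7000, 1.1000, 7.1000, -3.3000
Numerator Σ_{t=1}^{6}(z_t−z̄)(z_{t+1}−z̄) = -11.9300
Denominator Σ(z_t−z̄)² = 161.4200
r_1 = -11.9300 / 161.4200 = -0.074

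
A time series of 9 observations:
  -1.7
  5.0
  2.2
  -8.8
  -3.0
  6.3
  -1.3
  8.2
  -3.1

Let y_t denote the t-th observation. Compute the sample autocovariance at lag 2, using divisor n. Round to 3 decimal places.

Mean ȳ = (-1.7 + 5.0 + 2.2 − 8.8 − 3.0 + 6.3 − 1.3 + 8.2 − 3.1)/9 = 0.4222
Σ_{t=1}^{7}(y_t−ȳ)(y_{t+2}−ȳ) = -48.6043
γ_2 = -48.6043 / 9 = -5.400

-5.400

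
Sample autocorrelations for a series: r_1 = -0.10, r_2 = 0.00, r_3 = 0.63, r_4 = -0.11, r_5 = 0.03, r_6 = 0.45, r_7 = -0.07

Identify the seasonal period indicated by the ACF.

3

The largest autocorrelation is r_3 = 0.63, with a weaker echo at lag 6 (0.45); the remaining lags stay at or below 0.03.
The dominant spike at lag 3 indicates a seasonal period of 3.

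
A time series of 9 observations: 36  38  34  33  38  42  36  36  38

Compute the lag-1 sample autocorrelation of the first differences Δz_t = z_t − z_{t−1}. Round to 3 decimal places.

First differences Δz: 2, -4, -1, 5, 4, -6, 0, 2
Mean of differences = 0.2500
Numerator Σ(Δz_t−Δz̄)(Δz_{t+1}−Δz̄) = -12.5625
Denominator Σ(Δz_t−Δz̄)² = 101.5000
r_1(Δz) = -12.5625 / 101.5000 = -0.124

-0.124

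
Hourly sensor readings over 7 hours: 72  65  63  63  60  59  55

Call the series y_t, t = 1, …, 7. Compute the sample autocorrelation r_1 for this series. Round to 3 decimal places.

Mean ȳ = (72 + 65 + 63 + 63 + 60 + 59 + 55)/7 = 62.4286
Deviations from mean: 9.5714, 2.5714, 0.5714, 0.5714, -2.4286, -3.4286, -7.4286
Numerator Σ_{t=1}^{6}(y_t−ȳ)(y_{t+1}−ȳ) = 58.8163
Denominator Σ(y_t−ȳ)² = 171.7143
r_1 = 58.8163 / 171.7143 = 0.343

0.343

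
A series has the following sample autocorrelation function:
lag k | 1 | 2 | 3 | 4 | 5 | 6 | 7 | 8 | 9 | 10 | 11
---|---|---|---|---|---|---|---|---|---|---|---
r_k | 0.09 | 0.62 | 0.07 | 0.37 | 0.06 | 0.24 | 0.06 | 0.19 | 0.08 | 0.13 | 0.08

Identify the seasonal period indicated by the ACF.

The largest autocorrelation is r_2 = 0.62, with weaker echoes at lags 4 (0.37), 6 (0.24) and 8 (0.19); the remaining lags stay at or below 0.13.
The dominant spike at lag 2 indicates a seasonal period of 2.

2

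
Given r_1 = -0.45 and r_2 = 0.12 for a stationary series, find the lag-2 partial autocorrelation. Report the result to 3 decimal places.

-0.103

φ_{22} = (r_2 − r_1²) / (1 − r_1²)
r_1² = (-0.45)² = 0.2025
Numerator = 0.12 − 0.2025 = -0.0825; denominator = 1 − 0.2025 = 0.7975
φ_{22} = -0.0825 / 0.7975 = -0.103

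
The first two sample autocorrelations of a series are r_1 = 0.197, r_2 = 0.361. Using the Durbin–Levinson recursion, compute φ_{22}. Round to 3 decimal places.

φ_{22} = (r_2 − r_1²) / (1 − r_1²)
r_1² = (0.197)² = 0.038809
Numerator = 0.361 − 0.0388 = 0.3222; denominator = 1 − 0.0388 = 0.9612
φ_{22} = 0.3222 / 0.9612 = 0.335

0.335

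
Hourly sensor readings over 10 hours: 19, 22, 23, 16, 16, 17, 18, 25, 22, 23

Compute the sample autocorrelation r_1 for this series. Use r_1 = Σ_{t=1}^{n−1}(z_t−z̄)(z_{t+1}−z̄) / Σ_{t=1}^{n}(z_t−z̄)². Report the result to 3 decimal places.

0.331

Mean z̄ = (19 + 22 + 23 + 16 + 16 + 17 + 18 + 25 + 22 + 23)/10 = 20.1000
Numerator Σ_{t=1}^{9}(z_t−z̄)(z_{t+1}−z̄) = 32.0900
Denominator Σ(z_t−z̄)² = 96.9000
r_1 = 32.0900 / 96.9000 = 0.331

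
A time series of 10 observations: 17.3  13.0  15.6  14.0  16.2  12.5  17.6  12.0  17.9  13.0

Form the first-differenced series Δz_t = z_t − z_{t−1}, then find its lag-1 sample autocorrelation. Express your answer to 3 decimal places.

First differences Δz: -4.3, 2.6, -1.6, 2.2, -3.7, 5.1, -5.6, 5.9, -4.9
Mean of differences = -0.4778
Numerator Σ(Δz_t−Δz̄)(Δz_{t+1}−Δz̄) = -134.2672
Denominator Σ(Δz_t−Δz̄)² = 160.4756
r_1(Δz) = -134.2672 / 160.4756 = -0.837

-0.837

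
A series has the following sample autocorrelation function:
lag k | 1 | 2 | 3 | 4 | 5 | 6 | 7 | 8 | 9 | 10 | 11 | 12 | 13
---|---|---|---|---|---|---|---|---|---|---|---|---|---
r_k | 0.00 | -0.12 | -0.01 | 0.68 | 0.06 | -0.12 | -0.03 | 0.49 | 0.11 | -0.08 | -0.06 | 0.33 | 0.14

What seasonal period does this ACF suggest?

The largest autocorrelation is r_4 = 0.68, with weaker echoes at lags 8 (0.49) and 12 (0.33); the remaining lags stay at or below 0.14.
The dominant spike at lag 4 indicates a seasonal period of 4.

4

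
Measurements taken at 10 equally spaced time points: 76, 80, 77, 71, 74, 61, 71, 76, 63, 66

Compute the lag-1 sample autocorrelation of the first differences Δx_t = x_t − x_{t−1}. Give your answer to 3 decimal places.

-0.481

First differences Δx: 4, -3, -6, 3, -13, 10, 5, -13, 3
Mean of differences = -1.1111
Numerator Σ(Δx_t−Δx̄)(Δx_{t+1}−Δx̄) = -255.1235
Denominator Σ(Δx_t−Δx̄)² = 530.8889
r_1(Δx) = -255.1235 / 530.8889 = -0.481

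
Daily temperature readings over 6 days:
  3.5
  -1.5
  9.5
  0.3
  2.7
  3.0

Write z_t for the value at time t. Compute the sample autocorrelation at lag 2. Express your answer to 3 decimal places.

Mean z̄ = (3.5 − 1.5 + 9.5 + 0.3 + 2.7 + 3.0)/6 = 2.9167
Σ(z_t−z̄)(z_{t+2}−z̄) = (3.8403) + (11.5569) + (-1.4264) + (-0.2181) = 13.7528
Denominator Σ(z_t−z̄)² = 70.0883
r_2 = 13.7528 / 70.0883 = 0.196

0.196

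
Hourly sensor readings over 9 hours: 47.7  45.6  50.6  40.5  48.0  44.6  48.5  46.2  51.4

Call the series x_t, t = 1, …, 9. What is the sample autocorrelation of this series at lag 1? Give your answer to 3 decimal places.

-0.538

Mean x̄ = (47.7 + 45.6 + 50.6 + 40.5 + 48.0 + 44.6 + 48.5 + 46.2 + 51.4)/9 = 47.0111
Numerator Σ_{t=1}^{8}(x_t−x̄)(x_{t+1}−x̄) = -46.5846
Denominator Σ(x_t−x̄)² = 86.6689
r_1 = -46.5846 / 86.6689 = -0.538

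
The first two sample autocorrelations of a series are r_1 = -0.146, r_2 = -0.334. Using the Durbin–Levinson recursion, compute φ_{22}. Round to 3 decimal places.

-0.363

φ_{22} = (r_2 − r_1²) / (1 − r_1²)
r_1² = (-0.146)² = 0.021316
Numerator = -0.334 − 0.0213 = -0.3553; denominator = 1 − 0.0213 = 0.9787
φ_{22} = -0.3553 / 0.9787 = -0.363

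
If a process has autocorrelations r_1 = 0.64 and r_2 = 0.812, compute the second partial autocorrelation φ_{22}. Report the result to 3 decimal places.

φ_{22} = (r_2 − r_1²) / (1 − r_1²)
r_1² = (0.64)² = 0.4096
Numerator = 0.812 − 0.4096 = 0.4024; denominator = 1 − 0.4096 = 0.5904
φ_{22} = 0.4024 / 0.5904 = 0.682

0.682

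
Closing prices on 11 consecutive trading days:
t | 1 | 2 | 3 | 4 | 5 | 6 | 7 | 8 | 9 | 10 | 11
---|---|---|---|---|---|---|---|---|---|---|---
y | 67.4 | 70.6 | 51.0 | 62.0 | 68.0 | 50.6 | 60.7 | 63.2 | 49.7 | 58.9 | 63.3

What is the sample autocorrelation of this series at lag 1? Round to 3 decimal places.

-0.229

Mean ȳ = (67.4 + 70.6 + 51.0 + 62.0 + 68.0 + 50.6 + 60.7 + 63.2 + 49.7 + 58.9 + 63.3)/11 = 60.4909
Numerator Σ_{t=1}^{10}(y_t−ȳ)(y_{t+1}−ȳ) = -121.3992
Denominator Σ(y_t−ȳ)² = 530.7491
r_1 = -121.3992 / 530.7491 = -0.229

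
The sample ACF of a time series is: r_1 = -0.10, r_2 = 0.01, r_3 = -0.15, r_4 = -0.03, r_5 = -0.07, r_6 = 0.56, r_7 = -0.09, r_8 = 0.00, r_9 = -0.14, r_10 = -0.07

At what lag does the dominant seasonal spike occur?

6

The largest autocorrelation is r_6 = 0.56; the remaining lags stay at or below 0.01.
The dominant spike at lag 6 indicates a seasonal period of 6.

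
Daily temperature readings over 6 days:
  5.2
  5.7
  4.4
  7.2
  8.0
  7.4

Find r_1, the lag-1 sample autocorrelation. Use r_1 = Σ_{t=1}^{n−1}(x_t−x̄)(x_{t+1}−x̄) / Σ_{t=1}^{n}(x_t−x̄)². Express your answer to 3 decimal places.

0.346

Mean x̄ = (5.2 + 5.7 + 4.4 + 7.2 + 8.0 + 7.4)/6 = 6.3167
Deviations from mean: -1.1167, -0.6167, -1.9167, 0.8833, 1.6833, 1.0833
Σ(x_t−x̄)(x_{t+1}−x̄) = (0.6886) + (1.1819) + (-1.6931) + (1.4869) + (1.8236) = 3.4881
Denominator Σ(x_t−x̄)² = 10.0883
r_1 = 3.4881 / 10.0883 = 0.346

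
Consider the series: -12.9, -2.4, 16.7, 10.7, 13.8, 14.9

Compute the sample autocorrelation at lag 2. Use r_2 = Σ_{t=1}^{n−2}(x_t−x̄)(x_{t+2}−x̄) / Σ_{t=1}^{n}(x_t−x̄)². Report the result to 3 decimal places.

Mean x̄ = (-12.9 − 2.4 + 16.7 + 10.7 + 13.8 + 14.9)/6 = 6.8000
Numerator Σ_{t=1}^{4}(x_t−x̄)(x_{t+2}−x̄) = -130.0200
Denominator Σ(x_t−x̄)² = 700.5600
r_2 = -130.0200 / 700.5600 = -0.186

-0.186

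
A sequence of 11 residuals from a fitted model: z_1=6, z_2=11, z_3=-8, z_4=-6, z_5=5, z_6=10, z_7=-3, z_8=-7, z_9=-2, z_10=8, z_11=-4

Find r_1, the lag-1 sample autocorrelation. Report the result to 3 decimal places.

-0.010

Mean z̄ = (6 + 11 − 8 − 6 + 5 + 10 − 3 − 7 − 2 + 8 − 4)/11 = 0.9091
Numerator Σ_{t=1}^{10}(z_t−z̄)(z_{t+1}−z̄) = -5.0992
Denominator Σ(z_t−z̄)² = 514.9091
r_1 = -5.0992 / 514.9091 = -0.010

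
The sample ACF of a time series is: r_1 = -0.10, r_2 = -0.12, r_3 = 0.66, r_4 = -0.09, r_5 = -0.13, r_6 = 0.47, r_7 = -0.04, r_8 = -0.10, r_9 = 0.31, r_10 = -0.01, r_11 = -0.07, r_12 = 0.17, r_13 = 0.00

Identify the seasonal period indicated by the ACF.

The largest autocorrelation is r_3 = 0.66, with weaker echoes at lags 6 (0.47), 9 (0.31) and 12 (0.17); the remaining lags stay at or below 0.00.
The dominant spike at lag 3 indicates a seasonal period of 3.

3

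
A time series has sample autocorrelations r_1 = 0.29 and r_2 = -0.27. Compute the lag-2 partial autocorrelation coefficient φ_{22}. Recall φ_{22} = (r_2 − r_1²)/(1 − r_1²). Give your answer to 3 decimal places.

φ_{22} = (r_2 − r_1²) / (1 − r_1²)
r_1² = (0.29)² = 0.0841
Numerator = -0.27 − 0.0841 = -0.3541; denominator = 1 − 0.0841 = 0.9159
φ_{22} = -0.3541 / 0.9159 = -0.387

-0.387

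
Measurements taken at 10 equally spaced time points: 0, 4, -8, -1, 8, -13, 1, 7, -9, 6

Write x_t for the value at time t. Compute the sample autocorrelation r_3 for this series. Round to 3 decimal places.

Mean x̄ = (0 + 4 − 8 − 1 + 8 − 13 + 1 + 7 − 9 + 6)/10 = -0.5000
Σ(x_t−x̄)(x_{t+3}−x̄) = (-0.2500) + (38.2500) + (93.7500) + (-0.7500) + (63.7500) + (106.2500) + (9.7500) = 310.7500
Denominator Σ(x_t−x̄)² = 478.5000
r_3 = 310.7500 / 478.5000 = 0.649

0.649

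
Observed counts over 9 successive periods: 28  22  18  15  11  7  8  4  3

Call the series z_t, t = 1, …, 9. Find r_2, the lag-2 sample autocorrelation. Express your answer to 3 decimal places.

0.317

Mean z̄ = (28 + 22 + 18 + 15 + 11 + 7 + 8 + 4 + 3)/9 = 12.8889
Σ(z_t−z̄)(z_{t+2}−z̄) = (77.2346) + (19.2346) + (-9.6543) + (-12.4321) + (9.2346) + (52.3457) + (48.3457) = 184.3086
Denominator Σ(z_t−z̄)² = 580.8889
r_2 = 184.3086 / 580.8889 = 0.317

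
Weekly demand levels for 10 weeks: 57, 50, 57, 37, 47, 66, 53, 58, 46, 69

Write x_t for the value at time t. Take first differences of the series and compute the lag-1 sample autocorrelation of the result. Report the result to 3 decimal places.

-0.466

First differences Δx: -7, 7, -20, 10, 19, -13, 5, -12, 23
Mean of differences = 1.3333
Numerator Σ(Δx_t−Δx̄)(Δx_{t+1}−Δx̄) = -843.4444
Denominator Σ(Δx_t−Δx̄)² = 1810.0000
r_1(Δx) = -843.4444 / 1810.0000 = -0.466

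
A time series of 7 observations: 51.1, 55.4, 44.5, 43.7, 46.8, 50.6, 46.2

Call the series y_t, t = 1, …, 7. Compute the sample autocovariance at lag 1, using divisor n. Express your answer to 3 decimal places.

1.288

Mean ȳ = (51.1 + 55.4 + 44.5 + 43.7 + 46.8 + 50.6 + 46.2)/7 = 48.3286
Σ_{t=1}^{6}(y_t−ȳ)(y_{t+1}−ȳ) = 9.0135
γ_1 = 9.0135 / 7 = 1.288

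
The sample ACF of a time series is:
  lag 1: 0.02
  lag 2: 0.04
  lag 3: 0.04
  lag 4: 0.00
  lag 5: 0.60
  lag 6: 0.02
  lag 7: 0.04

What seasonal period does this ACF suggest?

5

The largest autocorrelation is r_5 = 0.60; the remaining lags stay at or below 0.04.
The dominant spike at lag 5 indicates a seasonal period of 5.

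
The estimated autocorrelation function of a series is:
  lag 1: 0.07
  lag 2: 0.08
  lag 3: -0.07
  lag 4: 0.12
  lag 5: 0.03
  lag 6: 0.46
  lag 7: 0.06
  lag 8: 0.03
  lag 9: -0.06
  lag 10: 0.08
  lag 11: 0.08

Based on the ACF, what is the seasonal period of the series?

The largest autocorrelation is r_6 = 0.46; the remaining lags stay at or below 0.12.
The dominant spike at lag 6 indicates a seasonal period of 6.

6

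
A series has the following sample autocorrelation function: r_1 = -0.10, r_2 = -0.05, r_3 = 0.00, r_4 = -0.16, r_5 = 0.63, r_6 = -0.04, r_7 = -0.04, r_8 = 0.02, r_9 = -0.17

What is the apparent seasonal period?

The largest autocorrelation is r_5 = 0.63; the remaining lags stay at or below 0.02.
The dominant spike at lag 5 indicates a seasonal period of 5.

5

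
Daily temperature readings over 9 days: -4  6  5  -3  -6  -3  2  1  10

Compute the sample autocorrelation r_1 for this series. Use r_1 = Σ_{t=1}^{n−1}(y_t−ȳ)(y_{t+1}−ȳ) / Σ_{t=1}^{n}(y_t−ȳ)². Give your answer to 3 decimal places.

Mean ȳ = (-4 + 6 + 5 − 3 − 6 − 3 + 2 + 1 + 10)/9 = 0.8889
Numerator Σ_{t=1}^{8}(y_t−ȳ)(y_{t+1}−ȳ) = 30.4321
Denominator Σ(y_t−ȳ)² = 228.8889
r_1 = 30.4321 / 228.8889 = 0.133

0.133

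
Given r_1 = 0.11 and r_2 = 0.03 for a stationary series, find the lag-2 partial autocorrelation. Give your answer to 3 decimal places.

φ_{22} = (r_2 − r_1²) / (1 − r_1²)
r_1² = (0.11)² = 0.0121
Numerator = 0.03 − 0.0121 = 0.0179; denominator = 1 − 0.0121 = 0.9879
φ_{22} = 0.0179 / 0.9879 = 0.018

0.018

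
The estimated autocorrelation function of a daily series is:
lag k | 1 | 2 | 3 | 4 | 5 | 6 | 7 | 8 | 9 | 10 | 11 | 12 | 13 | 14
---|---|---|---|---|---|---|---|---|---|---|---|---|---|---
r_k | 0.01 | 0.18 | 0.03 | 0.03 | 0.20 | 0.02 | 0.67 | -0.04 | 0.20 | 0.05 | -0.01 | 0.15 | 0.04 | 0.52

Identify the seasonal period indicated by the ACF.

7

The largest autocorrelation is r_7 = 0.67, with a weaker echo at lag 14 (0.52); the remaining lags stay at or below 0.20.
The dominant spike at lag 7 indicates a seasonal period of 7.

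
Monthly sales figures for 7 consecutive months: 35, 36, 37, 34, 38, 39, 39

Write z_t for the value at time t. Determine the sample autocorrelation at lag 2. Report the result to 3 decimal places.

Mean z̄ = (35 + 36 + 37 + 34 + 38 + 39 + 39)/7 = 36.8571
Deviations from mean: -1.8571, -0.8571, 0.1429, -2.8571, 1.1429, 2.1429, 2.1429
Σ(z_t−z̄)(z_{t+2}−z̄) = (-0.2653) + (2.4490) + (0.1633) + (-6.1224) + (2.4490) = -1.3265
Denominator Σ(z_t−z̄)² = 22.8571
r_2 = -1.3265 / 22.8571 = -0.058

-0.058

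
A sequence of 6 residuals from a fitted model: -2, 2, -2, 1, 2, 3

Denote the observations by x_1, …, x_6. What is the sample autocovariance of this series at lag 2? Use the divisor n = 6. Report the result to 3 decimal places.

Mean x̄ = (-2 + 2 − 2 + 1 + 2 + 3)/6 = 0.6667
Σ_{t=1}^{4}(x_t−x̄)(x_{t+2}−x̄) = 4.7778
γ_2 = 4.7778 / 6 = 0.796

0.796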